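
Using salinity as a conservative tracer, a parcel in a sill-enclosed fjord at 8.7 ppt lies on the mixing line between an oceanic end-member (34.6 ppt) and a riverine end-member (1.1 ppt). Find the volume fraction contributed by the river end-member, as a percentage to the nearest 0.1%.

77.3%

Let f be the freshwater fraction. Salt balance per unit volume:
f×1.1 + (1−f)×34.6 = 8.7
f = (34.6 − 8.7) / (34.6 − 1.1) = 25.9/33.5 = 0.7731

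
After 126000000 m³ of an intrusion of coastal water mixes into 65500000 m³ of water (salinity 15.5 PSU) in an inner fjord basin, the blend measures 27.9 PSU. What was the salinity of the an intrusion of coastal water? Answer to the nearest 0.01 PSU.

Salt balance: 65,500,000×15.5 + 126,000,000×S = 191,500,000×27.9
1,015,250,000 + 126,000,000·S = 5,342,850,000
S = (5,342,850,000 − 1,015,250,000) / 126,000,000 = 34.346 PSU

34.35 PSU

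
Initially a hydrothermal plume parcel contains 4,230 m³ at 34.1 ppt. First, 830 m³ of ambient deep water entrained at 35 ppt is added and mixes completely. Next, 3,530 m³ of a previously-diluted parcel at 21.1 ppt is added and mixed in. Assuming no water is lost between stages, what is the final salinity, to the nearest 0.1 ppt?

By conservation of dissolved salt,
Initial salt = 4,230×34.1 = 144,243
After stage 1: salt = 144,243 + 830×35 = 173,293; volume = 5,060 m³; S = 34.248 ppt
After stage 2: salt = 173,293 + 3,530×21.1 = 247,776; volume = 8,590 m³
S = 247,776 / 8,590 = 28.8447 ppt

28.8 ppt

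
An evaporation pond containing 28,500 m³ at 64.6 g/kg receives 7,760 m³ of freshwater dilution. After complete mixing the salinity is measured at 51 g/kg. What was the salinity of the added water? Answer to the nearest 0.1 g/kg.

Salt balance: 28,500×64.6 + 7,760×S = 36,260×51
1,841,100 + 7,760·S = 1,849,260
S = (1,849,260 − 1,841,100) / 7,760 = 1.0515 g/kg

1.1 g/kg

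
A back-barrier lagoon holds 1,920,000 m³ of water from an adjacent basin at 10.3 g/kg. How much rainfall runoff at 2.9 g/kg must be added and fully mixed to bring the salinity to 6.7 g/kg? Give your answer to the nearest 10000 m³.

Salt balance: 1,920,000×10.3 + V×2.9 = (1,920,000+V)×6.7
19,776,000 + 2.9V = 12,864,000 + 6.7V
6,912,000 = 3.8V
V = 1,818,947.37 m³

1820000 m³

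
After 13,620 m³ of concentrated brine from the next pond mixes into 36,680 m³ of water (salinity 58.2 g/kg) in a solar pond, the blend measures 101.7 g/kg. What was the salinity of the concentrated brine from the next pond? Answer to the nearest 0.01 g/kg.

Salt balance: 36,680×58.2 + 13,620×S = 50,300×101.7
2,134,776 + 13,620·S = 5,115,510
S = (5,115,510 − 2,134,776) / 13,620 = 218.8498 g/kg

218.85 g/kg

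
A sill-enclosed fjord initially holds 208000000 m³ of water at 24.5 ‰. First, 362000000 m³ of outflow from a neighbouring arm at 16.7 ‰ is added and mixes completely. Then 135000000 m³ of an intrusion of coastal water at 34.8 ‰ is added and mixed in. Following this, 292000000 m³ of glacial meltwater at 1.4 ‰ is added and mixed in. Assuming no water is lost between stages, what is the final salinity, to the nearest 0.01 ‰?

16.30 ‰

Mass of salt is conserved:
Initial salt = 208,000,000×24.5 = 5,096,000,000
After stage 1: salt = 5,096,000,000 + 362,000,000×16.7 = 11,141,400,000; volume = 570,000,000 m³; S = 19.546 ‰
After stage 2: salt = 11,141,400,000 + 135,000,000×34.8 = 15,839,400,000; volume = 705,000,000 m³; S = 22.467 ‰
After stage 3: salt = 15,839,400,000 + 292,000,000×1.4 = 16,248,200,000; volume = 997,000,000 m³
S = 16,248,200,000 / 997,000,000 = 16.2971 ‰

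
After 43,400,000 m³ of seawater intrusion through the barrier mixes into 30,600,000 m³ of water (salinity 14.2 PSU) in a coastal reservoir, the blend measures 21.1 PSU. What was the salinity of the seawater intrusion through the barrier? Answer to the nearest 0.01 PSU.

25.96 PSU

Salt balance: 30,600,000×14.2 + 43,400,000×S = 74,000,000×21.1
434,520,000 + 43,400,000·S = 1,561,400,000
S = (1,561,400,000 − 434,520,000) / 43,400,000 = 25.965 PSU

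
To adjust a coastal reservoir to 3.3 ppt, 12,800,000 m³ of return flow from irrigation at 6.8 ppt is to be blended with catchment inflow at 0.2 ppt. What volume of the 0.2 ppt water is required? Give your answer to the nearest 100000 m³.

Salt balance: 12,800,000×6.8 + V×0.2 = (12,800,000+V)×3.3
87,040,000 + 0.2V = 42,240,000 + 3.3V
44,800,000 = 3.1V
V = 14,451,612.9 m³

14500000 m³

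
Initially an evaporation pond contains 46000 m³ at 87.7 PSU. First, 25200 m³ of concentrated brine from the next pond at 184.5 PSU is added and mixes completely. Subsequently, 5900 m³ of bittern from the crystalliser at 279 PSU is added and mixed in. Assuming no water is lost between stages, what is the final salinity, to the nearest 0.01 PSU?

Salt balance:
Initial salt = 46,000×87.7 = 4,034,200
After stage 1: salt = 4,034,200 + 25,200×184.5 = 8,683,600; volume = 71,200 m³; S = 121.961 PSU
After stage 2: salt = 8,683,600 + 5,900×279 = 10,329,700; volume = 77,100 m³
S = 10,329,700 / 77,100 = 133.978 PSU

133.98 PSU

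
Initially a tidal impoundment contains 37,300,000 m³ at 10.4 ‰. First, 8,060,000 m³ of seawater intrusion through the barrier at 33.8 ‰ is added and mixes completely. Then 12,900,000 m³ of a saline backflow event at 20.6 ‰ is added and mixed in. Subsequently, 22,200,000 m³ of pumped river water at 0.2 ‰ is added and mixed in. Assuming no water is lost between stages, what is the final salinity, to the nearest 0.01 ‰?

11.57 ‰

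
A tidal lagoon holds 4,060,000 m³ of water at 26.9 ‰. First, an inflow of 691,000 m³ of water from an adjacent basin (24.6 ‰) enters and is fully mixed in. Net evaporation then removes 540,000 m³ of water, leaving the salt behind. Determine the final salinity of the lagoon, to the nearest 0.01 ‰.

After mixing: salt = 4,060,000×26.9 + 691,000×24.6 = 126,212,600; volume = 4,751,000 m³
After evaporation: salt unchanged = 126,212,600; volume = 4,751,000 − 540,000 = 4,211,000 m³
S = 126,212,600 / 4,211,000 = 29.9721 ‰

29.97 ‰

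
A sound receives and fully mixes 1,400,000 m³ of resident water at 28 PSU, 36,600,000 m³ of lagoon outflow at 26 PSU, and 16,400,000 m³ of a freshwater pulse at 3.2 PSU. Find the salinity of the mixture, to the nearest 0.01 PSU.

Salt balance:
salt = 1,400,000×28 + 36,600,000×26 + 16,400,000×3.2 = 39,200,000 + 951,600,000 + 52,480,000 = 1,043,280,000
volume = 1,400,000 + 36,600,000 + 16,400,000 = 54,400,000 m³
S = 1,043,280,000 / 54,400,000 = 19.1779 PSU

19.18 PSU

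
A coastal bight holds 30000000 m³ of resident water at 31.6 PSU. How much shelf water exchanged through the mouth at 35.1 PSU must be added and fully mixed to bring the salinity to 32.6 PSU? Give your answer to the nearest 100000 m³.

Salt balance: 30,000,000×31.6 + V×35.1 = (30,000,000+V)×32.6
948,000,000 + 35.1V = 978,000,000 + 32.6V
30,000,000 = 2.5V
V = 12,000,000 m³

12000000 m³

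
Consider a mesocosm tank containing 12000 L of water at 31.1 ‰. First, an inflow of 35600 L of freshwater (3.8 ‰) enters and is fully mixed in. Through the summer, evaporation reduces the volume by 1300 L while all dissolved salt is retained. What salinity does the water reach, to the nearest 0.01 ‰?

After mixing: salt = 12,000×31.1 + 35,600×3.8 = 508,480; volume = 47,600 L
After evaporation: salt unchanged = 508,480; volume = 47,600 − 1,300 = 46,300 L
S = 508,480 / 46,300 = 10.9823 ‰

10.98 ‰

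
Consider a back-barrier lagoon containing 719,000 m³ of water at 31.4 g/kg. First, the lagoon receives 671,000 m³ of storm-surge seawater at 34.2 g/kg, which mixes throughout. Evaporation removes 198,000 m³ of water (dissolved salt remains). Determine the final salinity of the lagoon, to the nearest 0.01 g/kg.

38.19 g/kg

After mixing: salt = 719,000×31.4 + 671,000×34.2 = 45,524,800; volume = 1,390,000 m³
After evaporation: salt unchanged = 45,524,800; volume = 1,390,000 − 198,000 = 1,192,000 m³
S = 45,524,800 / 1,192,000 = 38.1919 g/kg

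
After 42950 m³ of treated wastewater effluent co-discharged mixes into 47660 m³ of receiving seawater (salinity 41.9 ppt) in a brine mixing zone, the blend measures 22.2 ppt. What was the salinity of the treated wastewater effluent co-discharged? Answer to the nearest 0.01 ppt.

0.34 ppt

Salt balance: 47,660×41.9 + 42,950×S = 90,610×22.2
1,996,954 + 42,950·S = 2,011,542
S = (2,011,542 − 1,996,954) / 42,950 = 0.3397 ppt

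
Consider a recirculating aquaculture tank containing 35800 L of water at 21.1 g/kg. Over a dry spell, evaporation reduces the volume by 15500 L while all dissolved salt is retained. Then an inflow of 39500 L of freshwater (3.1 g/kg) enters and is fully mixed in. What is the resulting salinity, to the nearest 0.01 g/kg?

After evaporation: salt = 35,800×21.1 = 755,380; volume = 35,800 − 15,500 = 20,300 L
After mixing: salt = 755,380 + 39,500×3.1 = 877,830; volume = 20,300 + 39,500 = 59,800 L
S = 877,830 / 59,800 = 14.6794 g/kg

14.68 g/kg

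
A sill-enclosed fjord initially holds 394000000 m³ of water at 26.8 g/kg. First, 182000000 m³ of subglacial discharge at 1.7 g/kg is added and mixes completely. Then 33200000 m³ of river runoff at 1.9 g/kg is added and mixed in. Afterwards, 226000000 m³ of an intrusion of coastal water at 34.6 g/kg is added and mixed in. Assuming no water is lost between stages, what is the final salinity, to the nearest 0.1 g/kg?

22.5 g/kg

Weighted by volume,
Initial salt = 394,000,000×26.8 = 10,559,200,000
After stage 1: salt = 10,559,200,000 + 182,000,000×1.7 = 10,868,600,000; volume = 576,000,000 m³; S = 18.869 g/kg
After stage 2: salt = 10,868,600,000 + 33,200,000×1.9 = 10,931,680,000; volume = 609,200,000 m³; S = 17.944 g/kg
After stage 3: salt = 10,931,680,000 + 226,000,000×34.6 = 18,751,280,000; volume = 835,200,000 m³
S = 18,751,280,000 / 835,200,000 = 22.4512 g/kg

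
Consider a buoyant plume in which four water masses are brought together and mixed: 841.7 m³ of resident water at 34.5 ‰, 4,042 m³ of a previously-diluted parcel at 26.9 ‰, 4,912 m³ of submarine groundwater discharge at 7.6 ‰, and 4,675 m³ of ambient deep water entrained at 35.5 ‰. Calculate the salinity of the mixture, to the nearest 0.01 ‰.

Conserving salt mass:
salt = 841.7×34.5 + 4,042×26.9 + 4,912×7.6 + 4,675×35.5 = 29,038.65 + 108,729.8 + 37,331.2 + 165,962.5 = 341,062.15
volume = 841.7 + 4,042 + 4,912 + 4,675 = 14,470.7 m³
S = 341,062.15 / 14,470.7 = 23.5692 ‰

23.57 ‰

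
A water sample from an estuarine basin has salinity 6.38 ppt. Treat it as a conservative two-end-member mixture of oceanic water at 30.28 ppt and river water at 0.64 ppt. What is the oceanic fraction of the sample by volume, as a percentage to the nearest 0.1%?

19.4%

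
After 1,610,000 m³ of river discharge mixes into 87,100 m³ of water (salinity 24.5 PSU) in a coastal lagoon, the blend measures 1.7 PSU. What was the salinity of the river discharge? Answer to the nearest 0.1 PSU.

0.5 PSU

Salt balance: 87,100×24.5 + 1,610,000×S = 1,697,100×1.7
2,133,950 + 1,610,000·S = 2,885,070
S = (2,885,070 − 2,133,950) / 1,610,000 = 0.4665 PSU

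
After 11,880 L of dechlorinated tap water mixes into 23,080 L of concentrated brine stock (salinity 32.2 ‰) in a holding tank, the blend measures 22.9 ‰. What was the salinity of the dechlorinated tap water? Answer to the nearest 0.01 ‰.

4.83 ‰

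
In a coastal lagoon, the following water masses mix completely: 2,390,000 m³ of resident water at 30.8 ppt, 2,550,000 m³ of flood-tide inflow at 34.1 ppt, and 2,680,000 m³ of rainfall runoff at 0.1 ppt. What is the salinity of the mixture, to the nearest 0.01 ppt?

Weighted by volume,
salt = 2,390,000×30.8 + 2,550,000×34.1 + 2,680,000×0.1 = 73,612,000 + 86,955,000 + 268,000 = 160,835,000
volume = 2,390,000 + 2,550,000 + 2,680,000 = 7,620,000 m³
S = 160,835,000 / 7,620,000 = 21.107 ppt

21.11 ppt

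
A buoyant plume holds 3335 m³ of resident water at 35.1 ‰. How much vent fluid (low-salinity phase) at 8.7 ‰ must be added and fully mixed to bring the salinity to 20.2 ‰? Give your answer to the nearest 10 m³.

Salt balance: 3,335×35.1 + V×8.7 = (3,335+V)×20.2
117,058.5 + 8.7V = 67,367 + 20.2V
49,691.5 = 11.5V
V = 4,321 m³

4320 m³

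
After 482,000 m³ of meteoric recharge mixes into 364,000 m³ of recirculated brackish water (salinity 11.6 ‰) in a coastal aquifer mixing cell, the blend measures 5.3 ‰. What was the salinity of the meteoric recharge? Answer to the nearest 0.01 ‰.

Salt balance: 364,000×11.6 + 482,000×S = 846,000×5.3
4,222,400 + 482,000·S = 4,483,800
S = (4,483,800 − 4,222,400) / 482,000 = 0.5423 ‰

0.54 ‰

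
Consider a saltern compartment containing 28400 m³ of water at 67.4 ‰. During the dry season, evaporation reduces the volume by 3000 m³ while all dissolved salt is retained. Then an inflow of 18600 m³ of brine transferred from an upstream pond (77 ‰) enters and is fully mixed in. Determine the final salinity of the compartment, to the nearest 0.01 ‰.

76.05 ‰

After evaporation: salt = 28,400×67.4 = 1,914,160; volume = 28,400 − 3,000 = 25,400 m³
After mixing: salt = 1,914,160 + 18,600×77 = 3,346,360; volume = 25,400 + 18,600 = 44,000 m³
S = 3,346,360 / 44,000 = 76.0536 ‰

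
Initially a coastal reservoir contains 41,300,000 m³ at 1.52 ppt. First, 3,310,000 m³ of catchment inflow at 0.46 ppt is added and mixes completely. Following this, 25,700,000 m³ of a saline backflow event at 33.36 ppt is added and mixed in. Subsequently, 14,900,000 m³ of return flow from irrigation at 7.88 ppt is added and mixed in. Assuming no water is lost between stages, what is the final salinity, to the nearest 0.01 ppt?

Weighted by volume,
Initial salt = 41,300,000×1.52 = 62,776,000
After stage 1: salt = 62,776,000 + 3,310,000×0.46 = 64,298,600; volume = 44,610,000 m³; S = 1.441 ppt
After stage 2: salt = 64,298,600 + 25,700,000×33.36 = 921,650,600; volume = 70,310,000 m³; S = 13.108 ppt
After stage 3: salt = 921,650,600 + 14,900,000×7.88 = 1,039,062,600; volume = 85,210,000 m³
S = 1,039,062,600 / 85,210,000 = 12.1941 ppt

12.19 ppt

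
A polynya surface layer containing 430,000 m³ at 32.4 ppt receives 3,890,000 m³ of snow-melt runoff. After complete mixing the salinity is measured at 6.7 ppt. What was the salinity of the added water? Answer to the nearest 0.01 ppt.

Salt balance: 430,000×32.4 + 3,890,000×S = 4,320,000×6.7
13,932,000 + 3,890,000·S = 28,944,000
S = (28,944,000 − 13,932,000) / 3,890,000 = 3.8591 ppt

3.86 ppt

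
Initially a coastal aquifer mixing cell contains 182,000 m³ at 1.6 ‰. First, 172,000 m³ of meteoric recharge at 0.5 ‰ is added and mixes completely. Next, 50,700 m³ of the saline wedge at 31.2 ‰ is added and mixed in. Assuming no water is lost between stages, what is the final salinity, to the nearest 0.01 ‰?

Salt balance:
Initial salt = 182,000×1.6 = 291,200
After stage 1: salt = 291,200 + 172,000×0.5 = 377,200; volume = 354,000 m³; S = 1.066 ‰
After stage 2: salt = 377,200 + 50,700×31.2 = 1,959,040; volume = 404,700 m³
S = 1,959,040 / 404,700 = 4.8407 ‰

4.84 ‰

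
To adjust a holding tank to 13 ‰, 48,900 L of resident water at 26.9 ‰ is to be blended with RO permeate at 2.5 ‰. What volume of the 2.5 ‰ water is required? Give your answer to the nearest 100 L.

64700 L

Salt balance: 48,900×26.9 + V×2.5 = (48,900+V)×13
1,315,410 + 2.5V = 635,700 + 13V
679,710 = 10.5V
V = 64,734.29 L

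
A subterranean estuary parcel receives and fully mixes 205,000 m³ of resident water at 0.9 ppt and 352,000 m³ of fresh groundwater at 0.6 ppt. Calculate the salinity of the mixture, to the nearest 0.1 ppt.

0.7 ppt

Weighted by volume,
salt = 205,000×0.9 + 352,000×0.6 = 184,500 + 211,200 = 395,700
volume = 205,000 + 352,000 = 557,000 m³
S = 395,700 / 557,000 = 0.71 ppt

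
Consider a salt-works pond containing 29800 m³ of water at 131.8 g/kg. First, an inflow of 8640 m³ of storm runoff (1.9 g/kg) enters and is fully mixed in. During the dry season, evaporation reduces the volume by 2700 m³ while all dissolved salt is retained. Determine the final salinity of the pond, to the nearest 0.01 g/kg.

110.35 g/kg

After mixing: salt = 29,800×131.8 + 8,640×1.9 = 3,944,056; volume = 38,440 m³
After evaporation: salt unchanged = 3,944,056; volume = 38,440 − 2,700 = 35,740 m³
S = 3,944,056 / 35,740 = 110.3541 g/kg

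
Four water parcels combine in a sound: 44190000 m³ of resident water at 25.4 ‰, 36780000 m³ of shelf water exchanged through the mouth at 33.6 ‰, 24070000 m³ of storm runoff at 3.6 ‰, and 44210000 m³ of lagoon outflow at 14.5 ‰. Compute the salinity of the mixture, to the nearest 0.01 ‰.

20.68 ‰

By conservation of dissolved salt,
salt = 44,190,000×25.4 + 36,780,000×33.6 + 24,070,000×3.6 + 44,210,000×14.5 = 1,122,426,000 + 1,235,808,000 + 86,652,000 + 641,045,000 = 3,085,931,000
volume = 44,190,000 + 36,780,000 + 24,070,000 + 44,210,000 = 149,250,000 m³
S = 3,085,931,000 / 149,250,000 = 20.6763 ‰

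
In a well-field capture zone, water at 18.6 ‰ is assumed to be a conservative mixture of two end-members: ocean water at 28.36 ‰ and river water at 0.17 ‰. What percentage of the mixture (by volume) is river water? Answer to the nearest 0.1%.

Let f be the freshwater fraction. Salt balance per unit volume:
f×0.17 + (1−f)×28.36 = 18.6
f = (28.36 − 18.6) / (28.36 − 0.17) = 9.76/28.19 = 0.3462

34.6%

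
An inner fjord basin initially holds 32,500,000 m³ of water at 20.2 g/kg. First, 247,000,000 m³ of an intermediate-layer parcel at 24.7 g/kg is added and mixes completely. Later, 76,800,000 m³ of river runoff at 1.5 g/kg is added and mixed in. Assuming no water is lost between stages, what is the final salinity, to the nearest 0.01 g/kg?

Conserving salt mass:
Initial salt = 32,500,000×20.2 = 656,500,000
After stage 1: salt = 656,500,000 + 247,000,000×24.7 = 6,757,400,000; volume = 279,500,000 m³; S = 24.177 g/kg
After stage 2: salt = 6,757,400,000 + 76,800,000×1.5 = 6,872,600,000; volume = 356,300,000 m³
S = 6,872,600,000 / 356,300,000 = 19.2888 g/kg

19.29 g/kg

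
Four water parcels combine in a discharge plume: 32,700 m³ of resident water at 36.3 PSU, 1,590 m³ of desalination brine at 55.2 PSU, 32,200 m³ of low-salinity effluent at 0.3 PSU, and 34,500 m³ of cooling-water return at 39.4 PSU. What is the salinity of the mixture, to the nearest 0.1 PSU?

26.2 PSU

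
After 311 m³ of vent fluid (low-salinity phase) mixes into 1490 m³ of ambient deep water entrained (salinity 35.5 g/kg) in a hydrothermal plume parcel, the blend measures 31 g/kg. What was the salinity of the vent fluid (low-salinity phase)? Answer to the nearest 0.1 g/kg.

9.4 g/kg

Salt balance: 1,490×35.5 + 311×S = 1,801×31
52,895 + 311·S = 55,831
S = (55,831 − 52,895) / 311 = 9.4405 g/kg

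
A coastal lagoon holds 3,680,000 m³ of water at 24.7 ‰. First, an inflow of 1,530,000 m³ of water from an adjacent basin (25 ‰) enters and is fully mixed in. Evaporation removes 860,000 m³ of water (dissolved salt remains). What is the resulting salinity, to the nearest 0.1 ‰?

After mixing: salt = 3,680,000×24.7 + 1,530,000×25 = 129,146,000; volume = 5,210,000 m³
After evaporation: salt unchanged = 129,146,000; volume = 5,210,000 − 860,000 = 4,350,000 m³
S = 129,146,000 / 4,350,000 = 29.6887 ‰

29.7 ‰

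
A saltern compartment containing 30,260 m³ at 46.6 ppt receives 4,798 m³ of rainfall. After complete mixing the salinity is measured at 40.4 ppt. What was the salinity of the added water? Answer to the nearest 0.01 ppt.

Salt balance: 30,260×46.6 + 4,798×S = 35,058×40.4
1,410,116 + 4,798·S = 1,416,343.2
S = (1,416,343.2 − 1,410,116) / 4,798 = 1.2979 ppt

1.30 ppt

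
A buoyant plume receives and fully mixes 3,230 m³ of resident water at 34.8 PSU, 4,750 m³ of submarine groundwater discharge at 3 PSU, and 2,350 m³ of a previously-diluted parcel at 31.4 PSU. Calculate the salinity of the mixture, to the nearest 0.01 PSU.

19.40 PSU

Total salt / total volume:
salt = 3,230×34.8 + 4,750×3 + 2,350×31.4 = 112,404 + 14,250 + 73,790 = 200,444
volume = 3,230 + 4,750 + 2,350 = 10,330 m³
S = 200,444 / 10,330 = 19.4041 PSU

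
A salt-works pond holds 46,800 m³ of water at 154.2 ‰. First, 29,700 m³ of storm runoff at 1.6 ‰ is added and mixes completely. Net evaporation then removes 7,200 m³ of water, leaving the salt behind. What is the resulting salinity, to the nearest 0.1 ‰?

104.8 ‰

After mixing: salt = 46,800×154.2 + 29,700×1.6 = 7,264,080; volume = 76,500 m³
After evaporation: salt unchanged = 7,264,080; volume = 76,500 − 7,200 = 69,300 m³
S = 7,264,080 / 69,300 = 104.8208 ‰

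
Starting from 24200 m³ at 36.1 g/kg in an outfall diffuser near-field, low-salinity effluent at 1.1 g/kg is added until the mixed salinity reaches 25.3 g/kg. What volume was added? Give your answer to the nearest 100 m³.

10800 m³

Salt balance: 24,200×36.1 + V×1.1 = (24,200+V)×25.3
873,620 + 1.1V = 612,260 + 25.3V
261,360 = 24.2V
V = 10,800 m³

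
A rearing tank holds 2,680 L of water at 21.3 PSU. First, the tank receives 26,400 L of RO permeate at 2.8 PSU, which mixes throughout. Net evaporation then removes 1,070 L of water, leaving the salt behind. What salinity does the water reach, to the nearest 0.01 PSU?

4.68 PSU

After mixing: salt = 2,680×21.3 + 26,400×2.8 = 131,004; volume = 29,080 L
After evaporation: salt unchanged = 131,004; volume = 29,080 − 1,070 = 28,010 L
S = 131,004 / 28,010 = 4.677 PSU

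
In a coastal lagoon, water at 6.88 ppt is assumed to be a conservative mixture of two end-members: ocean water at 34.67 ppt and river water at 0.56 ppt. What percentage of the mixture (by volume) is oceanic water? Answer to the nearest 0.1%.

18.5%

Let g be the oceanic fraction. Salt balance per unit volume:
g×34.67 + (1−g)×0.56 = 6.88
g = (6.88 − 0.56) / (34.67 − 0.56) = 6.32/34.11 = 0.1853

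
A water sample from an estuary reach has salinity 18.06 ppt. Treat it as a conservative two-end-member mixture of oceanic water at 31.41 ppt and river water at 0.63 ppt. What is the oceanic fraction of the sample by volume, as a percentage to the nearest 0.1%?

56.6%

Let g be the oceanic fraction. Salt balance per unit volume:
g×31.41 + (1−g)×0.63 = 18.06
g = (18.06 − 0.63) / (31.41 − 0.63) = 17.43/30.78 = 0.5663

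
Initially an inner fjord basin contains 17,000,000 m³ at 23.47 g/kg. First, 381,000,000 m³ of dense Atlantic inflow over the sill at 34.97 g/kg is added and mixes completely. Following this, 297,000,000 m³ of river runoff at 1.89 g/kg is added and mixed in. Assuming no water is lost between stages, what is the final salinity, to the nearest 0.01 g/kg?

Salt balance:
Initial salt = 17,000,000×23.47 = 398,990,000
After stage 1: salt = 398,990,000 + 381,000,000×34.97 = 13,722,560,000; volume = 398,000,000 m³; S = 34.479 g/kg
After stage 2: salt = 13,722,560,000 + 297,000,000×1.89 = 14,283,890,000; volume = 695,000,000 m³
S = 14,283,890,000 / 695,000,000 = 20.5524 g/kg

20.55 g/kg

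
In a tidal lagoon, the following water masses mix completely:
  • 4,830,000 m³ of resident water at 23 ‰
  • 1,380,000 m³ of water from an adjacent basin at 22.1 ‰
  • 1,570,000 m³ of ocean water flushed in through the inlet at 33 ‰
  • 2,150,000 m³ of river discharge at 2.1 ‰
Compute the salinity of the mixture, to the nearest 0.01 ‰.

19.93 ‰

Mass of salt is conserved:
salt = 4,830,000×23 + 1,380,000×22.1 + 1,570,000×33 + 2,150,000×2.1 = 111,090,000 + 30,498,000 + 51,810,000 + 4,515,000 = 197,913,000
volume = 4,830,000 + 1,380,000 + 1,570,000 + 2,150,000 = 9,930,000 m³
S = 197,913,000 / 9,930,000 = 19.9308 ‰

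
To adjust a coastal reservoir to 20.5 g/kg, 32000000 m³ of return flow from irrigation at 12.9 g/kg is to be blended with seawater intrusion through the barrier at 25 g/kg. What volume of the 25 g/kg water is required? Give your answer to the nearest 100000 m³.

54000000 m³

Salt balance: 32,000,000×12.9 + V×25 = (32,000,000+V)×20.5
412,800,000 + 25V = 656,000,000 + 20.5V
243,200,000 = 4.5V
V = 54,044,444.44 m³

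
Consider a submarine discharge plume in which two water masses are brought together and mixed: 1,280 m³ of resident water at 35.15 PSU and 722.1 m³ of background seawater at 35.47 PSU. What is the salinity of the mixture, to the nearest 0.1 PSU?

Total salt / total volume:
salt = 1,280×35.15 + 722.1×35.47 = 44,992 + 25,612.887 = 70,604.887
volume = 1,280 + 722.1 = 2,002.1 m³
S = 70,604.887 / 2,002.1 = 35.265 PSU

35.3 PSU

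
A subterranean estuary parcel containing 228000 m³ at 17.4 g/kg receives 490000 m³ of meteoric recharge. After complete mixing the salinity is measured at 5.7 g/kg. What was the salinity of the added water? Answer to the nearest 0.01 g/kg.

0.26 g/kg

Salt balance: 228,000×17.4 + 490,000×S = 718,000×5.7
3,967,200 + 490,000·S = 4,092,600
S = (4,092,600 − 3,967,200) / 490,000 = 0.2559 g/kg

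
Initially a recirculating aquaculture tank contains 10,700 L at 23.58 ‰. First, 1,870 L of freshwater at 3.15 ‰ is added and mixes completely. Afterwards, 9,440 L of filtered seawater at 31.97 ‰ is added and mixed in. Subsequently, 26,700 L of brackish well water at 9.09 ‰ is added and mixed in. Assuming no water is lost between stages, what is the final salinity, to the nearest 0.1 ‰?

Total salt / total volume:
Initial salt = 10,700×23.58 = 252,306
After stage 1: salt = 252,306 + 1,870×3.15 = 258,196.5; volume = 12,570 L; S = 20.541 ‰
After stage 2: salt = 258,196.5 + 9,440×31.97 = 559,993.3; volume = 22,010 L; S = 25.443 ‰
After stage 3: salt = 559,993.3 + 26,700×9.09 = 802,696.3; volume = 48,710 L
S = 802,696.3 / 48,710 = 16.4791 ‰

16.5 ‰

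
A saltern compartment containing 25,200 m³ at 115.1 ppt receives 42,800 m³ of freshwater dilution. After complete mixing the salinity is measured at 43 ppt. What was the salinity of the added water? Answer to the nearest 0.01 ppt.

0.55 ppt

Salt balance: 25,200×115.1 + 42,800×S = 68,000×43
2,900,520 + 42,800·S = 2,924,000
S = (2,924,000 − 2,900,520) / 42,800 = 0.5486 ppt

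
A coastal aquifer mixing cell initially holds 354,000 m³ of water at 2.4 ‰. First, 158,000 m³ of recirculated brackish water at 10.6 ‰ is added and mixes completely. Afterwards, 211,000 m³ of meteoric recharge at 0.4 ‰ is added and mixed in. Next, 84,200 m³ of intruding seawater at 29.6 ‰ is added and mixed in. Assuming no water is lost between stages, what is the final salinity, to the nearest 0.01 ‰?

6.32 ‰

Weighted by volume,
Initial salt = 354,000×2.4 = 849,600
After stage 1: salt = 849,600 + 158,000×10.6 = 2,524,400; volume = 512,000 m³; S = 4.93 ‰
After stage 2: salt = 2,524,400 + 211,000×0.4 = 2,608,800; volume = 723,000 m³; S = 3.608 ‰
After stage 3: salt = 2,608,800 + 84,200×29.6 = 5,101,120; volume = 807,200 m³
S = 5,101,120 / 807,200 = 6.3195 ‰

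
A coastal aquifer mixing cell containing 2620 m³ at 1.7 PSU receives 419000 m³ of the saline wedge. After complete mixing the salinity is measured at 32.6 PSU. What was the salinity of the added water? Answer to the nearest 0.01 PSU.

32.79 PSU

Salt balance: 2,620×1.7 + 419,000×S = 421,620×32.6
4,454 + 419,000·S = 13,744,812
S = (13,744,812 − 4,454) / 419,000 = 32.7932 PSU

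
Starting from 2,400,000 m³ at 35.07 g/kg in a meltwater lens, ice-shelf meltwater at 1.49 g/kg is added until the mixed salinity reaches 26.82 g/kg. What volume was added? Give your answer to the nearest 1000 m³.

Salt balance: 2,400,000×35.07 + V×1.49 = (2,400,000+V)×26.82
84,168,000 + 1.49V = 64,368,000 + 26.82V
19,800,000 = 25.33V
V = 781,681.8 m³

782000 m³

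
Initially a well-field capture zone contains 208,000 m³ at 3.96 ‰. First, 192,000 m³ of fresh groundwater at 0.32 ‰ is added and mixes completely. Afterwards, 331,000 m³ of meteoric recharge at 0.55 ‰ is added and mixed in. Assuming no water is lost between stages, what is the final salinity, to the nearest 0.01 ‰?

1.46 ‰

By conservation of dissolved salt,
Initial salt = 208,000×3.96 = 823,680
After stage 1: salt = 823,680 + 192,000×0.32 = 885,120; volume = 400,000 m³; S = 2.213 ‰
After stage 2: salt = 885,120 + 331,000×0.55 = 1,067,170; volume = 731,000 m³
S = 1,067,170 / 731,000 = 1.4599 ‰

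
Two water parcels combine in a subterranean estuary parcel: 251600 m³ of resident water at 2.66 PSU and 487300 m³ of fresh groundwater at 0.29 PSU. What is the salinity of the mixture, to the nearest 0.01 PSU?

1.10 PSU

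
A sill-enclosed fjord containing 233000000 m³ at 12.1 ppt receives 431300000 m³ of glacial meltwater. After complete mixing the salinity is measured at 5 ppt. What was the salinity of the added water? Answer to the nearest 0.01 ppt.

1.16 ppt

Salt balance: 233,000,000×12.1 + 431,300,000×S = 664,300,000×5
2,819,300,000 + 431,300,000·S = 3,321,500,000
S = (3,321,500,000 − 2,819,300,000) / 431,300,000 = 1.1644 ppt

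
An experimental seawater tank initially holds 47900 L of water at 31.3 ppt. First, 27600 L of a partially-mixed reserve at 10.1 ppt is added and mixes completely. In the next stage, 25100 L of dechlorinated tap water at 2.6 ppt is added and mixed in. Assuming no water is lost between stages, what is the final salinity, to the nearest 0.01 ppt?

18.32 ppt

Conserving salt mass:
Initial salt = 47,900×31.3 = 1,499,270
After stage 1: salt = 1,499,270 + 27,600×10.1 = 1,778,030; volume = 75,500 L; S = 23.55 ppt
After stage 2: salt = 1,778,030 + 25,100×2.6 = 1,843,290; volume = 100,600 L
S = 1,843,290 / 100,600 = 18.323 ppt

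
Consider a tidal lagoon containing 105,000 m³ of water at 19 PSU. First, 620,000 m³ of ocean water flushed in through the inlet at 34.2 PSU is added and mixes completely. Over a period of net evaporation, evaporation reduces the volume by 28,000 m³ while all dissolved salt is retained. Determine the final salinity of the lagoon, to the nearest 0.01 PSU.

After mixing: salt = 105,000×19 + 620,000×34.2 = 23,199,000; volume = 725,000 m³
After evaporation: salt unchanged = 23,199,000; volume = 725,000 − 28,000 = 697,000 m³
S = 23,199,000 / 697,000 = 33.2841 PSU

33.28 PSU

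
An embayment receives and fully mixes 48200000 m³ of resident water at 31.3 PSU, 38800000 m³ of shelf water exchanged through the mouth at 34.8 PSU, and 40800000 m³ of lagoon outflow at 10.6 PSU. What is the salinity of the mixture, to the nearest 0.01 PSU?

Salt balance:
salt = 48,200,000×31.3 + 38,800,000×34.8 + 40,800,000×10.6 = 1,508,660,000 + 1,350,240,000 + 432,480,000 = 3,291,380,000
volume = 48,200,000 + 38,800,000 + 40,800,000 = 127,800,000 m³
S = 3,291,380,000 / 127,800,000 = 25.7541 PSU

25.75 PSU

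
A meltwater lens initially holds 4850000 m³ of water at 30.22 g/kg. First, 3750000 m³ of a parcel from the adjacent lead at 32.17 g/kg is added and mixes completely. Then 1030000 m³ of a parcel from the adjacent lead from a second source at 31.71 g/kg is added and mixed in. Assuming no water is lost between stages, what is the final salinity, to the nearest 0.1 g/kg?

31.1 g/kg

Mass of salt is conserved:
Initial salt = 4,850,000×30.22 = 146,567,000
After stage 1: salt = 146,567,000 + 3,750,000×32.17 = 267,204,500; volume = 8,600,000 m³; S = 31.07 g/kg
After stage 2: salt = 267,204,500 + 1,030,000×31.71 = 299,865,800; volume = 9,630,000 m³
S = 299,865,800 / 9,630,000 = 31.1387 g/kg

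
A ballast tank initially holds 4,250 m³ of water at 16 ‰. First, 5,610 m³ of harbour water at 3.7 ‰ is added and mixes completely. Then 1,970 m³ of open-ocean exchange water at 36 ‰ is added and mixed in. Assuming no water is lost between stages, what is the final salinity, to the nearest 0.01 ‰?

13.50 ‰

Salt balance:
Initial salt = 4,250×16 = 68,000
After stage 1: salt = 68,000 + 5,610×3.7 = 88,757; volume = 9,860 m³; S = 9.002 ‰
After stage 2: salt = 88,757 + 1,970×36 = 159,677; volume = 11,830 m³
S = 159,677 / 11,830 = 13.4976 ‰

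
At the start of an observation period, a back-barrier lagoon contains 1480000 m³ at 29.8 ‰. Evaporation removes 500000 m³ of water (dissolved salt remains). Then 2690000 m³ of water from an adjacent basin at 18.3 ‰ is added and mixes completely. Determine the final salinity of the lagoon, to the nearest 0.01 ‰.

25.43 ‰

After evaporation: salt = 1,480,000×29.8 = 44,104,000; volume = 1,480,000 − 500,000 = 980,000 m³
After mixing: salt = 44,104,000 + 2,690,000×18.3 = 93,331,000; volume = 980,000 + 2,690,000 = 3,670,000 m³
S = 93,331,000 / 3,670,000 = 25.4308 ‰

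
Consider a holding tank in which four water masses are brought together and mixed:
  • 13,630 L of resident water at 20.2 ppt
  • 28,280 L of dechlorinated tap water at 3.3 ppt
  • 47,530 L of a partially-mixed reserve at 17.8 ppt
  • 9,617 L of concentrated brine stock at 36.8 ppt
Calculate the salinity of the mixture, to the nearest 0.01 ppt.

15.84 ppt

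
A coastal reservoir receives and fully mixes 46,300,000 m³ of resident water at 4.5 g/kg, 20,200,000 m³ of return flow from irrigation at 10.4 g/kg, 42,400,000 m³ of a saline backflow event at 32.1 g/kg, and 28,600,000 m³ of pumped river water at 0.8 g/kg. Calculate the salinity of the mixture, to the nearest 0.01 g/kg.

13.11 g/kg

Conserving salt mass:
salt = 46,300,000×4.5 + 20,200,000×10.4 + 42,400,000×32.1 + 28,600,000×0.8 = 208,350,000 + 210,080,000 + 1,361,040,000 + 22,880,000 = 1,802,350,000
volume = 46,300,000 + 20,200,000 + 42,400,000 + 28,600,000 = 137,500,000 m³
S = 1,802,350,000 / 137,500,000 = 13.108 g/kg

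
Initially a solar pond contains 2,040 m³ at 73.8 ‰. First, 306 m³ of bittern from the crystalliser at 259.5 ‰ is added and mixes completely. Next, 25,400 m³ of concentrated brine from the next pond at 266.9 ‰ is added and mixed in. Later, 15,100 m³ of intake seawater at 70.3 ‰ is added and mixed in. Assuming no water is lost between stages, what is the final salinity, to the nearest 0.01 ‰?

188.37 ‰

Total salt / total volume:
Initial salt = 2,040×73.8 = 150,552
After stage 1: salt = 150,552 + 306×259.5 = 229,959; volume = 2,346 m³; S = 98.022 ‰
After stage 2: salt = 229,959 + 25,400×266.9 = 7,009,219; volume = 27,746 m³; S = 252.621 ‰
After stage 3: salt = 7,009,219 + 15,100×70.3 = 8,070,749; volume = 42,846 m³
S = 8,070,749 / 42,846 = 188.3665 ‰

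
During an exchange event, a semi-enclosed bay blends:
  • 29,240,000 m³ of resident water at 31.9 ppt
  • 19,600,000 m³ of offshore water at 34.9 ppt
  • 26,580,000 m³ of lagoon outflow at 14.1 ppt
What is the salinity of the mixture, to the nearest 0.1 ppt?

26.4 ppt

Conserving salt mass:
salt = 29,240,000×31.9 + 19,600,000×34.9 + 26,580,000×14.1 = 932,756,000 + 684,040,000 + 374,778,000 = 1,991,574,000
volume = 29,240,000 + 19,600,000 + 26,580,000 = 75,420,000 m³
S = 1,991,574,000 / 75,420,000 = 26.406 ppt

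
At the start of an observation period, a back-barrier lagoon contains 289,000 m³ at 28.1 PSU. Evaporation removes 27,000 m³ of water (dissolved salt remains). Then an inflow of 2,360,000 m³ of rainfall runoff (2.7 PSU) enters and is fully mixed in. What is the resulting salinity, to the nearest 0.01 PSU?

After evaporation: salt = 289,000×28.1 = 8,120,900; volume = 289,000 − 27,000 = 262,000 m³
After mixing: salt = 8,120,900 + 2,360,000×2.7 = 14,492,900; volume = 262,000 + 2,360,000 = 2,622,000 m³
S = 14,492,900 / 2,622,000 = 5.5274 PSU

5.53 PSU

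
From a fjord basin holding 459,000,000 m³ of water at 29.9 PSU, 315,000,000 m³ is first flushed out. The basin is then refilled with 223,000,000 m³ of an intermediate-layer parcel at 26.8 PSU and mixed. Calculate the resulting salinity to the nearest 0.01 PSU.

Remaining after removal: 144,000,000 m³ at 29.9 PSU (salt = 4,305,600,000)
After addition: salt = 4,305,600,000 + 223,000,000×26.8 = 10,282,000,000; volume = 367,000,000 m³
S = 10,282,000,000 / 367,000,000 = 28.0163 PSU

28.02 PSU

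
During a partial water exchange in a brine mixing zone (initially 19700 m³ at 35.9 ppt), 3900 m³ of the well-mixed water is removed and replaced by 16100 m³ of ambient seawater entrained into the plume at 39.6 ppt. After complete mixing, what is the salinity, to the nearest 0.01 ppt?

37.77 ppt

Remaining after removal: 15,800 m³ at 35.9 ppt (salt = 567,220)
After addition: salt = 567,220 + 16,100×39.6 = 1,204,780; volume = 31,900 m³
S = 1,204,780 / 31,900 = 37.7674 ppt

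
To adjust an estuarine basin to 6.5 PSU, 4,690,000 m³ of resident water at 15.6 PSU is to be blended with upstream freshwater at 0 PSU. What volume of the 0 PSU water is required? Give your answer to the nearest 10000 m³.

6570000 m³

Salt balance: 4,690,000×15.6 + V×0 = (4,690,000+V)×6.5
73,164,000 + 0V = 30,485,000 + 6.5V
42,679,000 = 6.5V
V = 6,566,000 m³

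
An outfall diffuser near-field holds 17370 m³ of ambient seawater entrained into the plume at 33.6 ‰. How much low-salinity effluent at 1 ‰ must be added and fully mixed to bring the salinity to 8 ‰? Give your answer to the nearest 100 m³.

63500 m³

Salt balance: 17,370×33.6 + V×1 = (17,370+V)×8
583,632 + 1V = 138,960 + 8V
444,672 = 7V
V = 63,524.57 m³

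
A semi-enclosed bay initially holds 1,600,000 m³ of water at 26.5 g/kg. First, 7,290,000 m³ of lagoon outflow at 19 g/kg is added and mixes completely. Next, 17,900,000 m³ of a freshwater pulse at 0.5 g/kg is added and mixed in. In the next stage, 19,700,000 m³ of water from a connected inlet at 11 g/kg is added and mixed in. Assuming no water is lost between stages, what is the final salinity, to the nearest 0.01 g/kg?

Total salt / total volume:
Initial salt = 1,600,000×26.5 = 42,400,000
After stage 1: salt = 42,400,000 + 7,290,000×19 = 180,910,000; volume = 8,890,000 m³; S = 20.35 g/kg
After stage 2: salt = 180,910,000 + 17,900,000×0.5 = 189,860,000; volume = 26,790,000 m³; S = 7.087 g/kg
After stage 3: salt = 189,860,000 + 19,700,000×11 = 406,560,000; volume = 46,490,000 m³
S = 406,560,000 / 46,490,000 = 8.7451 g/kg

8.75 g/kg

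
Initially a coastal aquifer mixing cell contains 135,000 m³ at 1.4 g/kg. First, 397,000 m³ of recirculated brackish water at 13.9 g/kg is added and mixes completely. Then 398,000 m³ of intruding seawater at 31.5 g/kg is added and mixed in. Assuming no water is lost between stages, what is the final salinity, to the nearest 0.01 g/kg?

19.62 g/kg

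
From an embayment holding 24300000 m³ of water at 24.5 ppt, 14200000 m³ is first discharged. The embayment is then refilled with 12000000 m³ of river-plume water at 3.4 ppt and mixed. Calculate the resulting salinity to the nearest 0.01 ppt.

13.04 ppt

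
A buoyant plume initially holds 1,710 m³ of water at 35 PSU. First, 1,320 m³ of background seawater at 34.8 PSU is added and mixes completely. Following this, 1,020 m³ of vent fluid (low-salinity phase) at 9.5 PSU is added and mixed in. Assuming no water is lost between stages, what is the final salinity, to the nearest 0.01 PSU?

28.51 PSU

Total salt / total volume:
Initial salt = 1,710×35 = 59,850
After stage 1: salt = 59,850 + 1,320×34.8 = 105,786; volume = 3,030 m³; S = 34.913 PSU
After stage 2: salt = 105,786 + 1,020×9.5 = 115,476; volume = 4,050 m³
S = 115,476 / 4,050 = 28.5126 PSU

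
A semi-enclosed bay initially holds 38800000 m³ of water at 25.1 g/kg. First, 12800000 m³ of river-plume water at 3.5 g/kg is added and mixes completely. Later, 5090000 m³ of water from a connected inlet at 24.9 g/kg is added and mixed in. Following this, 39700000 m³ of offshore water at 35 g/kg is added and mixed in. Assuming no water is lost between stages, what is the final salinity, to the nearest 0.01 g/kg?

26.30 g/kg

By conservation of dissolved salt,
Initial salt = 38,800,000×25.1 = 973,880,000
After stage 1: salt = 973,880,000 + 12,800,000×3.5 = 1,018,680,000; volume = 51,600,000 m³; S = 19.742 g/kg
After stage 2: salt = 1,018,680,000 + 5,090,000×24.9 = 1,145,421,000; volume = 56,690,000 m³; S = 20.205 g/kg
After stage 3: salt = 1,145,421,000 + 39,700,000×35 = 2,534,921,000; volume = 96,390,000 m³
S = 2,534,921,000 / 96,390,000 = 26.2986 g/kg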